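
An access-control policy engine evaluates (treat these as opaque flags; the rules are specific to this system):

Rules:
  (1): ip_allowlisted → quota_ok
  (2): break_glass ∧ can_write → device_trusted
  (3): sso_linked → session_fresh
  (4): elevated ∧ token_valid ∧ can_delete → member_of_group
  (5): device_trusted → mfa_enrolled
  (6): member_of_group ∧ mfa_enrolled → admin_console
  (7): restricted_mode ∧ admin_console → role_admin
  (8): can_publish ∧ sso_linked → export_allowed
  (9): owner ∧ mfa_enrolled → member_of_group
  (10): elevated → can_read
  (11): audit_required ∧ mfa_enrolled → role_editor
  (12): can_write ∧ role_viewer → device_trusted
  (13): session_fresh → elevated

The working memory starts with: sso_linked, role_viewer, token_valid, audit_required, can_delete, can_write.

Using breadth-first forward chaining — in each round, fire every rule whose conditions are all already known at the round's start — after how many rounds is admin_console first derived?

4

Round 1: (3) [sso_linked → session_fresh]; (12) [can_write ∧ role_viewer → device_trusted]. New: session_fresh, device_trusted.
Round 2: (5) [device_trusted → mfa_enrolled]; (13) [session_fresh → elevated]. New: mfa_enrolled, elevated.
Round 3: (4) [elevated ∧ token_valid ∧ can_delete → member_of_group]; (10) [elevated → can_read]; (11) [audit_required ∧ mfa_enrolled → role_editor]. New: member_of_group, can_read, role_editor.
Round 4: (6) [member_of_group ∧ mfa_enrolled → admin_console]. New: admin_console.
admin_console first appears in round 4.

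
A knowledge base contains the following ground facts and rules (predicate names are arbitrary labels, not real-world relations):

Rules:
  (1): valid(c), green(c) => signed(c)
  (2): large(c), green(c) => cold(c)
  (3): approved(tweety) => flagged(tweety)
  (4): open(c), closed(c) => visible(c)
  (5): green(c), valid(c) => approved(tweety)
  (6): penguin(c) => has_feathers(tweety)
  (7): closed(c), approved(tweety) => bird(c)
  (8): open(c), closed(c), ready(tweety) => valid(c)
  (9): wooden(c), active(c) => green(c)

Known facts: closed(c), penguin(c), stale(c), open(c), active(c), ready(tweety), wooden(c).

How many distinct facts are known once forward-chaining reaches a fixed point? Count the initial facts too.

[1] (4) [open(c), closed(c) => visible(c)]; (6) [penguin(c) => has_feathers(tweety)]; (8) [open(c), closed(c), ready(tweety) => valid(c)]; (9) [wooden(c), active(c) => green(c)]. ⇒ new: visible(c), has_feathers(tweety), valid(c), green(c).
[2] (1) [valid(c), green(c) => signed(c)]; (5) [green(c), valid(c) => approved(tweety)]. ⇒ new: signed(c), approved(tweety).
[3] (3) [approved(tweety) => flagged(tweety)]; (7) [closed(c), approved(tweety) => bird(c)]. ⇒ new: flagged(tweety), bird(c).
Closure: {active(c), approved(tweety), bird(c), closed(c), flagged(tweety), green(c), has_feathers(tweety), open(c), penguin(c), ready(tweety), signed(c), stale(c), valid(c), visible(c), wooden(c)} — 15 facts.

15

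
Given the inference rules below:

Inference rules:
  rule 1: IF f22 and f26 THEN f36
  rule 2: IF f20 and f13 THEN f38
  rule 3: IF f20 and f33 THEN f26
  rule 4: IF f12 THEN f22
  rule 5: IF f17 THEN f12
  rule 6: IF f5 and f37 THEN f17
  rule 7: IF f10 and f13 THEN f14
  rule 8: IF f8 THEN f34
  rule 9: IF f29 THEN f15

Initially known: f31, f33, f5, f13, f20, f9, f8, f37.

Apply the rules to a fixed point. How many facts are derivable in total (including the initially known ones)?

Round 1 fires rule 2, rule 3, rule 6, rule 8, giving f38, f26, f17, f34.
Round 2 fires rule 5, giving f12.
Round 3 fires rule 4, giving f22.
Round 4 fires rule 1, giving f36.
Closure: {f12, f13, f17, f20, f22, f26, f31, f33, f34, f36, f37, f38, f5, f8, f9} — 15 facts.

15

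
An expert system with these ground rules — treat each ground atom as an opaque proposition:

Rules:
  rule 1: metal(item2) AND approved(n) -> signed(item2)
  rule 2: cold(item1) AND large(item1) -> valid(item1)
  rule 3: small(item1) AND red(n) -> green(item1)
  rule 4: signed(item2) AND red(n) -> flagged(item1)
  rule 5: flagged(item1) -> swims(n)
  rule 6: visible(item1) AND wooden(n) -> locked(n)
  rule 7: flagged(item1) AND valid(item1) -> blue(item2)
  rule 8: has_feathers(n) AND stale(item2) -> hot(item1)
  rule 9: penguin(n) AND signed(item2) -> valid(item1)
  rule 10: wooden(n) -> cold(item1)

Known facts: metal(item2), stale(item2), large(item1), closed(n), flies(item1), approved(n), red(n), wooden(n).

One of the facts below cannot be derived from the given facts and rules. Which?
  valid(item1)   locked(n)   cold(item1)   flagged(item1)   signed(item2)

Round 1: rule 1 [metal(item2) AND approved(n) -> signed(item2)]; rule 10 [wooden(n) -> cold(item1)]. Adds signed(item2), cold(item1).
Round 2: rule 2 [cold(item1) AND large(item1) -> valid(item1)]; rule 4 [signed(item2) AND red(n) -> flagged(item1)]. Adds valid(item1), flagged(item1).
Round 3: rule 5 [flagged(item1) -> swims(n)]; rule 7 [flagged(item1) AND valid(item1) -> blue(item2)]. Adds swims(n), blue(item2).
Derived: flagged(item1) (round 2), cold(item1) (round 1), valid(item1) (round 2), signed(item2) (round 1). locked(n) never appears in any round.

locked(n)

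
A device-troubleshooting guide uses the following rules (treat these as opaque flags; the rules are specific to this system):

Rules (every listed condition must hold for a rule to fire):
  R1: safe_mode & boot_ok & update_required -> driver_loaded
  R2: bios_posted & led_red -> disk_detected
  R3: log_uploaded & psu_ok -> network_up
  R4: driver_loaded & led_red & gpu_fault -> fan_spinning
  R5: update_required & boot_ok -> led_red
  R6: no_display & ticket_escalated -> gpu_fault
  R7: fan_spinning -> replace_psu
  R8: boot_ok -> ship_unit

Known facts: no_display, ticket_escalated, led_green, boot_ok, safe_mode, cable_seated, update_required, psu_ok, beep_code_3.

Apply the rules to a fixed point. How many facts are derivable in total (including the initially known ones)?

[1] R1 [safe_mode & boot_ok & update_required -> driver_loaded]; R5 [update_required & boot_ok -> led_red]; R6 [no_display & ticket_escalated -> gpu_fault]; R8 [boot_ok -> ship_unit]. ⇒ new: driver_loaded, led_red, gpu_fault, ship_unit.
[2] R4 [driver_loaded & led_red & gpu_fault -> fan_spinning]. ⇒ new: fan_spinning.
[3] R7 [fan_spinning -> replace_psu]. ⇒ new: replace_psu.
Closure: {beep_code_3, boot_ok, cable_seated, driver_loaded, fan_spinning, gpu_fault, led_green, led_red, no_display, psu_ok, replace_psu, safe_mode, ship_unit, ticket_escalated, update_required} — 15 facts.

15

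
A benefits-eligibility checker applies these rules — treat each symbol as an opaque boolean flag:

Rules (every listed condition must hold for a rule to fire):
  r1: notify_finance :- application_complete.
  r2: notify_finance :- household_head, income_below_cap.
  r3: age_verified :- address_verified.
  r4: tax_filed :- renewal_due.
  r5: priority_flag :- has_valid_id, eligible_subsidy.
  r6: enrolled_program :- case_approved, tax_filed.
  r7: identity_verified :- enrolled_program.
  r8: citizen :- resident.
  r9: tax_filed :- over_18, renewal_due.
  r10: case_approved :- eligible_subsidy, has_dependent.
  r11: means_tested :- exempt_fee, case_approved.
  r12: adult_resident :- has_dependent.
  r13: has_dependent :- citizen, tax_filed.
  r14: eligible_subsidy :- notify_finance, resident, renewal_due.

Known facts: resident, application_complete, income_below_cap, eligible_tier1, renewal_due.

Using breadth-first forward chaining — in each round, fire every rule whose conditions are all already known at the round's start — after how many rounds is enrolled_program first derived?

4

Round 1: r1 [notify_finance :- application_complete.]; r4 [tax_filed :- renewal_due.]; r8 [citizen :- resident.]. Adds notify_finance, tax_filed, citizen.
Round 2: r13 [has_dependent :- citizen, tax_filed.]; r14 [eligible_subsidy :- notify_finance, resident, renewal_due.]. Adds has_dependent, eligible_subsidy.
Round 3: r10 [case_approved :- eligible_subsidy, has_dependent.]; r12 [adult_resident :- has_dependent.]. Adds case_approved, adult_resident.
Round 4: r6 [enrolled_program :- case_approved, tax_filed.]. Adds enrolled_program.
enrolled_program first appears in round 4.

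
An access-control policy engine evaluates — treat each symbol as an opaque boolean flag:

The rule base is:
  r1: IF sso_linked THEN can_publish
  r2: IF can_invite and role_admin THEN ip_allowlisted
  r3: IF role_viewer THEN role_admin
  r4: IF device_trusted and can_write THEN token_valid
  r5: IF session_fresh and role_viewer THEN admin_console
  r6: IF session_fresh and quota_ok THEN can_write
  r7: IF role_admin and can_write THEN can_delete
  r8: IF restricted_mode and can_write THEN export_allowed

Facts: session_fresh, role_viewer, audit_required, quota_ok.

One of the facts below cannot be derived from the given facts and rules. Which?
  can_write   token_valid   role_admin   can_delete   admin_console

Round 1 fires r3, r5, r6, giving role_admin, admin_console, can_write.
Round 2 fires r7, giving can_delete.
Derived: can_write (round 1), role_admin (round 1), admin_console (round 1), can_delete (round 2). token_valid never appears in any round.

token_valid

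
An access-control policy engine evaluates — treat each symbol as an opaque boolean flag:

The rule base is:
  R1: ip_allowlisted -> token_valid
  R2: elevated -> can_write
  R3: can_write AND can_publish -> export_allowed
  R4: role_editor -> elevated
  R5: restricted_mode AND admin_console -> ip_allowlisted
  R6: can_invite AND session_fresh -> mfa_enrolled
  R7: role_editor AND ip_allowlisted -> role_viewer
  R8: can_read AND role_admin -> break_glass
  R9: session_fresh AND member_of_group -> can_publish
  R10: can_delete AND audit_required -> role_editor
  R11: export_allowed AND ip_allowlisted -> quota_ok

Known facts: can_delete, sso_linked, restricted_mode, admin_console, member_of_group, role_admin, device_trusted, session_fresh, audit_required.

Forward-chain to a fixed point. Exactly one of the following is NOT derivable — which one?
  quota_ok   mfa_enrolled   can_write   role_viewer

mfa_enrolled

Round 1: R5 [restricted_mode AND admin_console -> ip_allowlisted]; R9 [session_fresh AND member_of_group -> can_publish]; R10 [can_delete AND audit_required -> role_editor]. Adds ip_allowlisted, can_publish, role_editor.
Round 2: R1 [ip_allowlisted -> token_valid]; R4 [role_editor -> elevated]; R7 [role_editor AND ip_allowlisted -> role_viewer]. Adds token_valid, elevated, role_viewer.
Round 3: R2 [elevated -> can_write]. Adds can_write.
Round 4: R3 [can_write AND can_publish -> export_allowed]. Adds export_allowed.
Round 5: R11 [export_allowed AND ip_allowlisted -> quota_ok]. Adds quota_ok.
Derived: role_viewer (round 2), quota_ok (round 5), can_write (round 3). mfa_enrolled never appears in any round.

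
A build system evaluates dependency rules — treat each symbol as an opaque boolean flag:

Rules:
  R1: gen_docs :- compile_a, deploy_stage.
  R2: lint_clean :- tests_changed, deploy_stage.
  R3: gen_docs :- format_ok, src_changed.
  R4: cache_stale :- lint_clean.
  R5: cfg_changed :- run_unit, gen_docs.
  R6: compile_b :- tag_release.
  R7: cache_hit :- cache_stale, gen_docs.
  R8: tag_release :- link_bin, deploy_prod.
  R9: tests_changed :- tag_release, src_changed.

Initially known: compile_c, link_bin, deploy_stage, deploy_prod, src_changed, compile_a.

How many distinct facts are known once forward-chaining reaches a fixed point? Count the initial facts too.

Round 1: R1 [gen_docs :- compile_a, deploy_stage.]; R8 [tag_release :- link_bin, deploy_prod.]. New: gen_docs, tag_release.
Round 2: R6 [compile_b :- tag_release.]; R9 [tests_changed :- tag_release, src_changed.]. New: compile_b, tests_changed.
Round 3: R2 [lint_clean :- tests_changed, deploy_stage.]. New: lint_clean.
Round 4: R4 [cache_stale :- lint_clean.]. New: cache_stale.
Round 5: R7 [cache_hit :- cache_stale, gen_docs.]. New: cache_hit.
Closure: {cache_hit, cache_stale, compile_a, compile_b, compile_c, deploy_prod, deploy_stage, gen_docs, link_bin, lint_clean, src_changed, tag_release, tests_changed} — 13 facts.

13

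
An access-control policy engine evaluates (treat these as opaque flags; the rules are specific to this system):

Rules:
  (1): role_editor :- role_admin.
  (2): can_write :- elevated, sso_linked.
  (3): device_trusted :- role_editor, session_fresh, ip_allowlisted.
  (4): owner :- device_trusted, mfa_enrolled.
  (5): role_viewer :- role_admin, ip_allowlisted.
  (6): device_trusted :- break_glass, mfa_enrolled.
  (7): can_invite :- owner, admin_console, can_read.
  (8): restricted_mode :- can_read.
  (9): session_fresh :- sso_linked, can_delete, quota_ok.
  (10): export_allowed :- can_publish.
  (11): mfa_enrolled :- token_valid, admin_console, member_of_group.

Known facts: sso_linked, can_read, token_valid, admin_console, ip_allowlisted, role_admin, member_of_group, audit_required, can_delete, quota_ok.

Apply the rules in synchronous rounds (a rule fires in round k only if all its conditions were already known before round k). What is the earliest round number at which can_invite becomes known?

4

[1] (1) [role_editor :- role_admin.]; (5) [role_viewer :- role_admin, ip_allowlisted.]; (8) [restricted_mode :- can_read.]; (9) [session_fresh :- sso_linked, can_delete, quota_ok.]; (11) [mfa_enrolled :- token_valid, admin_console, member_of_group.]. ⇒ new: role_editor, role_viewer, restricted_mode, session_fresh, mfa_enrolled.
[2] (3) [device_trusted :- role_editor, session_fresh, ip_allowlisted.]. ⇒ new: device_trusted.
[3] (4) [owner :- device_trusted, mfa_enrolled.]. ⇒ new: owner.
[4] (7) [can_invite :- owner, admin_console, can_read.]. ⇒ new: can_invite.
can_invite first appears in round 4.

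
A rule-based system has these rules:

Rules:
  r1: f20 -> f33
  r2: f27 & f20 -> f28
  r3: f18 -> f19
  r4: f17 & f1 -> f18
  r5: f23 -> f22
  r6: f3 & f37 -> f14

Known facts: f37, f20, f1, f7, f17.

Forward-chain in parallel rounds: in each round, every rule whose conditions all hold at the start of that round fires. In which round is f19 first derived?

Round 1 fires r1, r4, giving f33, f18.
Round 2 fires r3, giving f19.
f19 first appears in round 2.

2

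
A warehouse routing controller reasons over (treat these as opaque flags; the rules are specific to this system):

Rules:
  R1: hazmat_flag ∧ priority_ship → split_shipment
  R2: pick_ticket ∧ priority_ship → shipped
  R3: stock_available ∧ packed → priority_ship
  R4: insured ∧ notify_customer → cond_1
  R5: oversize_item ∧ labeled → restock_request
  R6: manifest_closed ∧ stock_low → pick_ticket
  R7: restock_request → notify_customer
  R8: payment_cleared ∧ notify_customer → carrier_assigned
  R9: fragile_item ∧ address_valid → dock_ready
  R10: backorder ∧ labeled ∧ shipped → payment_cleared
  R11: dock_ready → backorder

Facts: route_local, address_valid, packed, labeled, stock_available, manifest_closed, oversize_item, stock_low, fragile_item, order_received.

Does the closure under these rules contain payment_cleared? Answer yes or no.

yes

Round 1 — R3, R5, R6, R9, derive priority_ship, restock_request, pick_ticket, dock_ready.
Round 2 — R2, R7, R11, derive shipped, notify_customer, backorder.
Round 3 — R10, derive payment_cleared.
Round 4 — R8, derive carrier_assigned.
payment_cleared appears in round 3, so it is derivable.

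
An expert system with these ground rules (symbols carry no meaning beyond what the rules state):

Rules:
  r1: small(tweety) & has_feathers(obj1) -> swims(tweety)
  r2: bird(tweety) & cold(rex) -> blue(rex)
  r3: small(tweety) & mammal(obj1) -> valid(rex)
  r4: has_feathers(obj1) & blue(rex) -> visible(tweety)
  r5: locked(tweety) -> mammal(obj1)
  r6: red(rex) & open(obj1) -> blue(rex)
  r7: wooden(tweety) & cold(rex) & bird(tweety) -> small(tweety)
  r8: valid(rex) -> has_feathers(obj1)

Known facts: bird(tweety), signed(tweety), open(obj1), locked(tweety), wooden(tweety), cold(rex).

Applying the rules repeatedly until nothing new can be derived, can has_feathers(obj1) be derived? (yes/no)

yes

Round 1 — r2, r5, r7, derive blue(rex), mammal(obj1), small(tweety).
Round 2 — r3, derive valid(rex).
Round 3 — r8, derive has_feathers(obj1).
Round 4 — r1, r4, derive swims(tweety), visible(tweety).
has_feathers(obj1) appears in round 3, so it is derivable.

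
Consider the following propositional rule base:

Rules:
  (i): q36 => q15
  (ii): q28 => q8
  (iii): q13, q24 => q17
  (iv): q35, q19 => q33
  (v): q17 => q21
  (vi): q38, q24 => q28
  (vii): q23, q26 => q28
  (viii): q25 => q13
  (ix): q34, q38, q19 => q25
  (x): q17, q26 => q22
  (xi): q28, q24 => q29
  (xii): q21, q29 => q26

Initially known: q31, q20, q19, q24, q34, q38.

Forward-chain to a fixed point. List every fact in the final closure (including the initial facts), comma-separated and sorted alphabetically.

[1] (vi) [q38, q24 => q28]; (ix) [q34, q38, q19 => q25]. ⇒ new: q28, q25.
[2] (ii) [q28 => q8]; (viii) [q25 => q13]; (xi) [q28, q24 => q29]. ⇒ new: q8, q13, q29.
[3] (iii) [q13, q24 => q17]. ⇒ new: q17.
[4] (v) [q17 => q21]. ⇒ new: q21.
[5] (xii) [q21, q29 => q26]. ⇒ new: q26.
[6] (x) [q17, q26 => q22]. ⇒ new: q22.

q13, q17, q19, q20, q21, q22, q24, q25, q26, q28, q29, q31, q34, q38, q8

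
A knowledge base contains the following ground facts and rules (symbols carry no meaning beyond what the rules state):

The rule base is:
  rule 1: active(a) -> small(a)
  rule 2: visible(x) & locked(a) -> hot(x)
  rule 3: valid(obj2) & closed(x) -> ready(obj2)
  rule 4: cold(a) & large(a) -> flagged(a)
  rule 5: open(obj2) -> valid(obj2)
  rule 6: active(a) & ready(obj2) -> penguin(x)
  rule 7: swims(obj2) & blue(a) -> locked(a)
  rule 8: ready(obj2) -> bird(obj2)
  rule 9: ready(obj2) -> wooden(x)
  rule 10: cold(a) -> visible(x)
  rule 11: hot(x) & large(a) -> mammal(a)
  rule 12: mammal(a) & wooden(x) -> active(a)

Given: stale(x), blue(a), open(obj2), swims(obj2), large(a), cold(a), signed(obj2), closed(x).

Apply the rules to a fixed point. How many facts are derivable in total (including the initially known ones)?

20

Round 1 — rule 4, rule 5, rule 7, rule 10, derive flagged(a), valid(obj2), locked(a), visible(x).
Round 2 — rule 2, rule 3, derive hot(x), ready(obj2).
Round 3 — rule 8, rule 9, rule 11, derive bird(obj2), wooden(x), mammal(a).
Round 4 — rule 12, derive active(a).
Round 5 — rule 1, rule 6, derive small(a), penguin(x).
Closure: {active(a), bird(obj2), blue(a), closed(x), cold(a), flagged(a), hot(x), large(a), locked(a), mammal(a), open(obj2), penguin(x), ready(obj2), signed(obj2), small(a), stale(x), swims(obj2), valid(obj2), visible(x), wooden(x)} — 20 facts.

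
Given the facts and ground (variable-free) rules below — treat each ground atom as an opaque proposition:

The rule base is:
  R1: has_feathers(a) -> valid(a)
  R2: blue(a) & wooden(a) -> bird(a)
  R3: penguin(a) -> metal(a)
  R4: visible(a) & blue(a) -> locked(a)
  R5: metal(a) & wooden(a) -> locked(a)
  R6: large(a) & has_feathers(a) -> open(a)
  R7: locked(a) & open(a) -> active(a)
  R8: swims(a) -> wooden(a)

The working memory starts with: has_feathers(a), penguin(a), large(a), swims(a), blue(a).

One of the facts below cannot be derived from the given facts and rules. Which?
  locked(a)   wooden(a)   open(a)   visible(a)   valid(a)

visible(a)

Round 1 — R1, R3, R6, R8, derive valid(a), metal(a), open(a), wooden(a).
Round 2 — R2, R5, derive bird(a), locked(a).
Round 3 — R7, derive active(a).
Derived: locked(a) (round 2), open(a) (round 1), valid(a) (round 1), wooden(a) (round 1). visible(a) never appears in any round.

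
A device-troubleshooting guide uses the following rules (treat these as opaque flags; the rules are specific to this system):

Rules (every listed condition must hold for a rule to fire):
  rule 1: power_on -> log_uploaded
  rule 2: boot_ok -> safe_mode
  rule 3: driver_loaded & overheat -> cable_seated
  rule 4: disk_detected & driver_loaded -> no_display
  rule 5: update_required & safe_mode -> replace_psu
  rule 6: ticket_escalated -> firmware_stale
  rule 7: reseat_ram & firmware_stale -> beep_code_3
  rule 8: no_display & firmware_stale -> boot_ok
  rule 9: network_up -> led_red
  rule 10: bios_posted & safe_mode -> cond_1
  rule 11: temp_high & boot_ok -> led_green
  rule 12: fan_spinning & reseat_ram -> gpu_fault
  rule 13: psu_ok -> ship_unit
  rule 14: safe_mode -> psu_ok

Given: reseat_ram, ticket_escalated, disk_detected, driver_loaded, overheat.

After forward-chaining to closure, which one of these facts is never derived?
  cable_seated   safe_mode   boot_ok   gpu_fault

Round 1: rule 3 [driver_loaded & overheat -> cable_seated]; rule 4 [disk_detected & driver_loaded -> no_display]; rule 6 [ticket_escalated -> firmware_stale]. New: cable_seated, no_display, firmware_stale.
Round 2: rule 7 [reseat_ram & firmware_stale -> beep_code_3]; rule 8 [no_display & firmware_stale -> boot_ok]. New: beep_code_3, boot_ok.
Round 3: rule 2 [boot_ok -> safe_mode]. New: safe_mode.
Round 4: rule 14 [safe_mode -> psu_ok]. New: psu_ok.
Round 5: rule 13 [psu_ok -> ship_unit]. New: ship_unit.
Derived: boot_ok (round 2), cable_seated (round 1), safe_mode (round 3). gpu_fault never appears in any round.

gpu_fault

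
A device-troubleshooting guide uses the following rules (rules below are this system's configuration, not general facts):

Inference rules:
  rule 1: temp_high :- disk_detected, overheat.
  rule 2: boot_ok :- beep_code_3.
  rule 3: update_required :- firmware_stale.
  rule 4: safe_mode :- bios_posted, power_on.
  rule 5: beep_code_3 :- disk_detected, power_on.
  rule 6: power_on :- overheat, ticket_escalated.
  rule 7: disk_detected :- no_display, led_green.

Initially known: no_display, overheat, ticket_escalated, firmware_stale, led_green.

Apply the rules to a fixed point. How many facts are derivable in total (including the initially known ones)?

11

Round 1: rule 3 [update_required :- firmware_stale.]; rule 6 [power_on :- overheat, ticket_escalated.]; rule 7 [disk_detected :- no_display, led_green.]. New: update_required, power_on, disk_detected.
Round 2: rule 1 [temp_high :- disk_detected, overheat.]; rule 5 [beep_code_3 :- disk_detected, power_on.]. New: temp_high, beep_code_3.
Round 3: rule 2 [boot_ok :- beep_code_3.]. New: boot_ok.
Closure: {beep_code_3, boot_ok, disk_detected, firmware_stale, led_green, no_display, overheat, power_on, temp_high, ticket_escalated, update_required} — 11 facts.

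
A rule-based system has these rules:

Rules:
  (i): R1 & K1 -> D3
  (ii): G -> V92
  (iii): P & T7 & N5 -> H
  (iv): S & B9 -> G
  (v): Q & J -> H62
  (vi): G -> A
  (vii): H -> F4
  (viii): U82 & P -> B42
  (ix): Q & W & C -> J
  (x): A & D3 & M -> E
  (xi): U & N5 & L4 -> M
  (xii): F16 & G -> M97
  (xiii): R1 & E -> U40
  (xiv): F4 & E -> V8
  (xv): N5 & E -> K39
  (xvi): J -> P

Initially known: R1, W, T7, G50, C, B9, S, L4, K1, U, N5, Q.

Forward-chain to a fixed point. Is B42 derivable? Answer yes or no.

no

Round 1: (i) [R1 & K1 -> D3]; (iv) [S & B9 -> G]; (ix) [Q & W & C -> J]; (xi) [U & N5 & L4 -> M]. Adds D3, G, J, M.
Round 2: (ii) [G -> V92]; (v) [Q & J -> H62]; (vi) [G -> A]; (xvi) [J -> P]. Adds V92, H62, A, P.
Round 3: (iii) [P & T7 & N5 -> H]; (x) [A & D3 & M -> E]. Adds H, E.
Round 4: (vii) [H -> F4]; (xiii) [R1 & E -> U40]; (xv) [N5 & E -> K39]. Adds F4, U40, K39.
Round 5: (xiv) [F4 & E -> V8]. Adds V8.
Fixed point reached. B42 is concluded only by (viii); (viii) needs U82 (never derived).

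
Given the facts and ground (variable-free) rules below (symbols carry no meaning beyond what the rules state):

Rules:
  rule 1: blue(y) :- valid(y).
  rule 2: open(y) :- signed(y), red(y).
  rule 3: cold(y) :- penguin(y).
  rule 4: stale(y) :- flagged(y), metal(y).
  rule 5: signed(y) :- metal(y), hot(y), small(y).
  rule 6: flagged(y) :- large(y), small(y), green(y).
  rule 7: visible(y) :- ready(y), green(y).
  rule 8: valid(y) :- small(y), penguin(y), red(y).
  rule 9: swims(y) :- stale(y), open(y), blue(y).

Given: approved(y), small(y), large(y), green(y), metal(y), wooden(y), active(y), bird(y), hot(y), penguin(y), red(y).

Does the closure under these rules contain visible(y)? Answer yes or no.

no

Round 1: rule 3 [cold(y) :- penguin(y).]; rule 5 [signed(y) :- metal(y), hot(y), small(y).]; rule 6 [flagged(y) :- large(y), small(y), green(y).]; rule 8 [valid(y) :- small(y), penguin(y), red(y).]. Adds cold(y), signed(y), flagged(y), valid(y).
Round 2: rule 1 [blue(y) :- valid(y).]; rule 2 [open(y) :- signed(y), red(y).]; rule 4 [stale(y) :- flagged(y), metal(y).]. Adds blue(y), open(y), stale(y).
Round 3: rule 9 [swims(y) :- stale(y), open(y), blue(y).]. Adds swims(y).
Fixed point reached. visible(y) is concluded only by rule 7; rule 7 needs ready(y) (never derived).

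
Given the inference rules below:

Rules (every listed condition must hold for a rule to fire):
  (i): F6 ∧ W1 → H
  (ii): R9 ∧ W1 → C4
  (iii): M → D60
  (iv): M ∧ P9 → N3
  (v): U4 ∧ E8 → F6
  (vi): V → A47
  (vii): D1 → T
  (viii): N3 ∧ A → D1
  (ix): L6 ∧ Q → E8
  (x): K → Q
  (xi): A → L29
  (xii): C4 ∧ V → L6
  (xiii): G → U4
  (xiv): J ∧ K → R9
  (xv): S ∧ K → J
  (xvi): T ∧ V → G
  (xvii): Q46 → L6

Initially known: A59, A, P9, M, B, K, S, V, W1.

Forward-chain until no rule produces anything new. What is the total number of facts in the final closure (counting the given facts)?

Round 1 — (iii), (iv), (vi), (x), (xi), (xv), derive D60, N3, A47, Q, L29, J.
Round 2 — (viii), (xiv), derive D1, R9.
Round 3 — (ii), (vii), derive C4, T.
Round 4 — (xii), (xvi), derive L6, G.
Round 5 — (ix), (xiii), derive E8, U4.
Round 6 — (v), derive F6.
Round 7 — (i), derive H.
Closure: {A, A47, A59, B, C4, D1, D60, E8, F6, G, H, J, K, L29, L6, M, N3, P9, Q, R9, S, T, U4, V, W1} — 25 facts.

25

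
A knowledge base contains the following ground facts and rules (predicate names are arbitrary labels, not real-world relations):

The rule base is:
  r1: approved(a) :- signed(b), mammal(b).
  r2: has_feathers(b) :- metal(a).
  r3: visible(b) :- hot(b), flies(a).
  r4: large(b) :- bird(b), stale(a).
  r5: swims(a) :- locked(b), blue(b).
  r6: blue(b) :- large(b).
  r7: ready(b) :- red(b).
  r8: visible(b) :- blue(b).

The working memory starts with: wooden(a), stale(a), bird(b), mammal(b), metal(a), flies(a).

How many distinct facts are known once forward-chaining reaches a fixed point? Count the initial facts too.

10

Round 1 — r2, r4, derive has_feathers(b), large(b).
Round 2 — r6, derive blue(b).
Round 3 — r8, derive visible(b).
Closure: {bird(b), blue(b), flies(a), has_feathers(b), large(b), mammal(b), metal(a), stale(a), visible(b), wooden(a)} — 10 facts.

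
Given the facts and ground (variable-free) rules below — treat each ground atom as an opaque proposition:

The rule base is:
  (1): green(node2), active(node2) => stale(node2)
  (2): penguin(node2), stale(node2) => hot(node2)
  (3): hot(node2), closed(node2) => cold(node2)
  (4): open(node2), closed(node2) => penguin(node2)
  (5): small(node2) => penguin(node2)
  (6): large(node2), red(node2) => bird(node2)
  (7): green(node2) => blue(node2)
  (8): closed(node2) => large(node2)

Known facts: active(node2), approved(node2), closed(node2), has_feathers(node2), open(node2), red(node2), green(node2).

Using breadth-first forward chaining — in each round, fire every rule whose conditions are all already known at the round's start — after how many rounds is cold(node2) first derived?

Round 1: (1) [green(node2), active(node2) => stale(node2)]; (4) [open(node2), closed(node2) => penguin(node2)]; (7) [green(node2) => blue(node2)]; (8) [closed(node2) => large(node2)]. New: stale(node2), penguin(node2), blue(node2), large(node2).
Round 2: (2) [penguin(node2), stale(node2) => hot(node2)]; (6) [large(node2), red(node2) => bird(node2)]. New: hot(node2), bird(node2).
Round 3: (3) [hot(node2), closed(node2) => cold(node2)]. New: cold(node2).
cold(node2) first appears in round 3.

3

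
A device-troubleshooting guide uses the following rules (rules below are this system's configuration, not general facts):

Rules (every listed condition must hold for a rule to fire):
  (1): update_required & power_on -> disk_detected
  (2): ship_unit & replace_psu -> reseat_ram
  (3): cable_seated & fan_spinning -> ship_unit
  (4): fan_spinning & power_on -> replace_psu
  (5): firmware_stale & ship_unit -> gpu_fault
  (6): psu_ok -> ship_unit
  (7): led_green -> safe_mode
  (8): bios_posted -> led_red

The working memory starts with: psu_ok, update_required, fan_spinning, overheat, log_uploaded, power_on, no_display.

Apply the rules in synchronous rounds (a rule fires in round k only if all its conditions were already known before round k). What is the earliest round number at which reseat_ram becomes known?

2

Round 1 fires (1), (4), (6), giving disk_detected, replace_psu, ship_unit.
Round 2 fires (2), giving reseat_ram.
reseat_ram first appears in round 2.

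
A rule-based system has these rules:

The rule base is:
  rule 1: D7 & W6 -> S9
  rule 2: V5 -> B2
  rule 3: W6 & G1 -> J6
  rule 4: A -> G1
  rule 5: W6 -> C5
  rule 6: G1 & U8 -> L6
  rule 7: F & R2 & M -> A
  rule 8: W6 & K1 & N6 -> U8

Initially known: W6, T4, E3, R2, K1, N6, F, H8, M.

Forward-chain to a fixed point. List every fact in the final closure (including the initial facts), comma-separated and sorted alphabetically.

[1] rule 5 [W6 -> C5]; rule 7 [F & R2 & M -> A]; rule 8 [W6 & K1 & N6 -> U8]. ⇒ new: C5, A, U8.
[2] rule 4 [A -> G1]. ⇒ new: G1.
[3] rule 3 [W6 & G1 -> J6]; rule 6 [G1 & U8 -> L6]. ⇒ new: J6, L6.

A, C5, E3, F, G1, H8, J6, K1, L6, M, N6, R2, T4, U8, W6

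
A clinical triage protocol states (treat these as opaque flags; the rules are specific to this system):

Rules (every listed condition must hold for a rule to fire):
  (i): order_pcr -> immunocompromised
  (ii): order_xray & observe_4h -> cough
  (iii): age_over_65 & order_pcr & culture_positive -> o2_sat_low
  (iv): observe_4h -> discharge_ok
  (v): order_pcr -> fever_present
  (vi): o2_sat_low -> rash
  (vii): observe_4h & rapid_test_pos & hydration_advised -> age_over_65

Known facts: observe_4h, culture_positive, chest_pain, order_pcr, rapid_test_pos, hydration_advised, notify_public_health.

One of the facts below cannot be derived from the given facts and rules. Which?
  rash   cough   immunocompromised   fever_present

Round 1: (i) [order_pcr -> immunocompromised]; (iv) [observe_4h -> discharge_ok]; (v) [order_pcr -> fever_present]; (vii) [observe_4h & rapid_test_pos & hydration_advised -> age_over_65]. Adds immunocompromised, discharge_ok, fever_present, age_over_65.
Round 2: (iii) [age_over_65 & order_pcr & culture_positive -> o2_sat_low]. Adds o2_sat_low.
Round 3: (vi) [o2_sat_low -> rash]. Adds rash.
Derived: fever_present (round 1), rash (round 3), immunocompromised (round 1). cough never appears in any round.

cough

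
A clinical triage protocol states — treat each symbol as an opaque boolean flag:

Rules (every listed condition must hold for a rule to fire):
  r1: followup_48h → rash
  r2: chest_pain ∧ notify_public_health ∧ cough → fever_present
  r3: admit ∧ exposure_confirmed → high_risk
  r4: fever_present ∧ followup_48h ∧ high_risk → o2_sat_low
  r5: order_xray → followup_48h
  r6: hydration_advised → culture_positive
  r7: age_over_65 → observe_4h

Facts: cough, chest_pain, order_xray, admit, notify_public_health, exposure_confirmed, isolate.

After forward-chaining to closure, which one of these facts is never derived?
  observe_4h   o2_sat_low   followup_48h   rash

[1] r2 [chest_pain ∧ notify_public_health ∧ cough → fever_present]; r3 [admit ∧ exposure_confirmed → high_risk]; r5 [order_xray → followup_48h]. ⇒ new: fever_present, high_risk, followup_48h.
[2] r1 [followup_48h → rash]; r4 [fever_present ∧ followup_48h ∧ high_risk → o2_sat_low]. ⇒ new: rash, o2_sat_low.
Derived: o2_sat_low (round 2), followup_48h (round 1), rash (round 2). observe_4h never appears in any round.

observe_4h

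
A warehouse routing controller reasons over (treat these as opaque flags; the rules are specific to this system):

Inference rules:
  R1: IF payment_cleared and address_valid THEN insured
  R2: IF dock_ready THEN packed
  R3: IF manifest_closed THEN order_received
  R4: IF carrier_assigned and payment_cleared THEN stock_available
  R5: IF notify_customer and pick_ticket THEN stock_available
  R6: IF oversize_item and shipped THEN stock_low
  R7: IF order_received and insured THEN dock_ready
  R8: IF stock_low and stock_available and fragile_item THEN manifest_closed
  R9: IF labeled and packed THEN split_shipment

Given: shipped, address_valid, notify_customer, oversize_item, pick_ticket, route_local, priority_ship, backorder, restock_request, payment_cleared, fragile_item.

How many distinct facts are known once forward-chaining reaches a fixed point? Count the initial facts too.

Round 1: R1 [IF payment_cleared and address_valid THEN insured]; R5 [IF notify_customer and pick_ticket THEN stock_available]; R6 [IF oversize_item and shipped THEN stock_low]. New: insured, stock_available, stock_low.
Round 2: R8 [IF stock_low and stock_available and fragile_item THEN manifest_closed]. New: manifest_closed.
Round 3: R3 [IF manifest_closed THEN order_received]. New: order_received.
Round 4: R7 [IF order_received and insured THEN dock_ready]. New: dock_ready.
Round 5: R2 [IF dock_ready THEN packed]. New: packed.
Closure: {address_valid, backorder, dock_ready, fragile_item, insured, manifest_closed, notify_customer, order_received, oversize_item, packed, payment_cleared, pick_ticket, priority_ship, restock_request, route_local, shipped, stock_available, stock_low} — 18 facts.

18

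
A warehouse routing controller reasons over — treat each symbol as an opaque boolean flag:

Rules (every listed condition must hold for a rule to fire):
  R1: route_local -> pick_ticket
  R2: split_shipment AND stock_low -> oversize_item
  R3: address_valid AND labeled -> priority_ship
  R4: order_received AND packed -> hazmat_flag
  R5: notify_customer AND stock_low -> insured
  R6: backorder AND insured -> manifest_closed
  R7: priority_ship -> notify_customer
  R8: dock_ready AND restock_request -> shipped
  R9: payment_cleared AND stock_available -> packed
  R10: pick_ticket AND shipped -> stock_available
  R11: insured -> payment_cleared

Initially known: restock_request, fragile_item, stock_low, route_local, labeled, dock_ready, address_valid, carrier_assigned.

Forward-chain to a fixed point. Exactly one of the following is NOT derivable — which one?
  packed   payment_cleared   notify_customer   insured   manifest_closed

Round 1: R1 [route_local -> pick_ticket]; R3 [address_valid AND labeled -> priority_ship]; R8 [dock_ready AND restock_request -> shipped]. New: pick_ticket, priority_ship, shipped.
Round 2: R7 [priority_ship -> notify_customer]; R10 [pick_ticket AND shipped -> stock_available]. New: notify_customer, stock_available.
Round 3: R5 [notify_customer AND stock_low -> insured]. New: insured.
Round 4: R11 [insured -> payment_cleared]. New: payment_cleared.
Round 5: R9 [payment_cleared AND stock_available -> packed]. New: packed.
Derived: insured (round 3), notify_customer (round 2), packed (round 5), payment_cleared (round 4). manifest_closed never appears in any round.

manifest_closed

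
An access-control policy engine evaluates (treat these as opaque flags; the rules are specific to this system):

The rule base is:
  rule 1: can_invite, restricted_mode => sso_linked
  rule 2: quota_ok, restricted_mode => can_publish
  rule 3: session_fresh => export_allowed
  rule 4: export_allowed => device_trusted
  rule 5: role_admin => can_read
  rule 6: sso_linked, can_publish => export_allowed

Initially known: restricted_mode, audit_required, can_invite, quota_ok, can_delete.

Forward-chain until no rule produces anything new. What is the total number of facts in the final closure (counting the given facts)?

Round 1 — rule 1, rule 2, derive sso_linked, can_publish.
Round 2 — rule 6, derive export_allowed.
Round 3 — rule 4, derive device_trusted.
Closure: {audit_required, can_delete, can_invite, can_publish, device_trusted, export_allowed, quota_ok, restricted_mode, sso_linked} — 9 facts.

9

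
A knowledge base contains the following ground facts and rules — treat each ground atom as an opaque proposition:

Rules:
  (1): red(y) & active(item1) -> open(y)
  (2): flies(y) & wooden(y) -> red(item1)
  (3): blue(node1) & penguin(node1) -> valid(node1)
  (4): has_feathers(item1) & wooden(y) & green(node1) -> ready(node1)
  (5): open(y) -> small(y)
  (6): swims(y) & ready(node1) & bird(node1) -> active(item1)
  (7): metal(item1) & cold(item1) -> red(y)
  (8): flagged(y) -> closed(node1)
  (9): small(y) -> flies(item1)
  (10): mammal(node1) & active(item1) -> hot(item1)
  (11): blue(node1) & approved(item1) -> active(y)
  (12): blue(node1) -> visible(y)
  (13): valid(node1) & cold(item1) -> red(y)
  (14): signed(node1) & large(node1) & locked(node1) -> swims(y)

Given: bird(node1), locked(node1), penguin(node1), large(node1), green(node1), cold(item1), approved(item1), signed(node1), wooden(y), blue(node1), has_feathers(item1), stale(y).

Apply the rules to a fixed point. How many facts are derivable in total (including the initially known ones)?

Round 1 — (3), (4), (11), (12), (14), derive valid(node1), ready(node1), active(y), visible(y), swims(y).
Round 2 — (6), (13), derive active(item1), red(y).
Round 3 — (1), derive open(y).
Round 4 — (5), derive small(y).
Round 5 — (9), derive flies(item1).
Closure: {active(item1), active(y), approved(item1), bird(node1), blue(node1), cold(item1), flies(item1), green(node1), has_feathers(item1), large(node1), locked(node1), open(y), penguin(node1), ready(node1), red(y), signed(node1), small(y), stale(y), swims(y), valid(node1), visible(y), wooden(y)} — 22 facts.

22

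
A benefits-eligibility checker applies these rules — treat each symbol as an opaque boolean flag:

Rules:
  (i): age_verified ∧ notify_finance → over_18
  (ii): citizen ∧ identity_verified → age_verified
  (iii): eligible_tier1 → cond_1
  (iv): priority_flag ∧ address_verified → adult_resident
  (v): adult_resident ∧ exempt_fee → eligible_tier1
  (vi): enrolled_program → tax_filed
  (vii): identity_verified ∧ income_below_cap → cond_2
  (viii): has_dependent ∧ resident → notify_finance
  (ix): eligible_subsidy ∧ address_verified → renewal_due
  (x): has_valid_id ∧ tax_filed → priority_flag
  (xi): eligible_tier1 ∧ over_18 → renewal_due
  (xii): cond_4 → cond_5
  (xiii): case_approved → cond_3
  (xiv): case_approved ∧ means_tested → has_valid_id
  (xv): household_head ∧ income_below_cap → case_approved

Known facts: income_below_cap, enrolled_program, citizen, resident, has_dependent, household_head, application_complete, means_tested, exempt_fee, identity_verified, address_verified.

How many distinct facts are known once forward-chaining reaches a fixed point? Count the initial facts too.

Round 1 fires (ii), (vi), (vii), (viii), (xv), giving age_verified, tax_filed, cond_2, notify_finance, case_approved.
Round 2 fires (i), (xiii), (xiv), giving over_18, cond_3, has_valid_id.
Round 3 fires (x), giving priority_flag.
Round 4 fires (iv), giving adult_resident.
Round 5 fires (v), giving eligible_tier1.
Round 6 fires (iii), (xi), giving cond_1, renewal_due.
Closure: {address_verified, adult_resident, age_verified, application_complete, case_approved, citizen, cond_1, cond_2, cond_3, eligible_tier1, enrolled_program, exempt_fee, has_dependent, has_valid_id, household_head, identity_verified, income_below_cap, means_tested, notify_finance, over_18, priority_flag, renewal_due, resident, tax_filed} — 24 facts.

24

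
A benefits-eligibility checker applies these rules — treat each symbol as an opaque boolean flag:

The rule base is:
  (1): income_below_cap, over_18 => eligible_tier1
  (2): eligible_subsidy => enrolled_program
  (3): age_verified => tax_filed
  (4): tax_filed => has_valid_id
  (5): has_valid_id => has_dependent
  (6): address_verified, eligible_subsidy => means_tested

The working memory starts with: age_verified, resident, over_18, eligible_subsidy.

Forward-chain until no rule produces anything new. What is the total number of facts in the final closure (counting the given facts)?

Round 1 — (2), (3), derive enrolled_program, tax_filed.
Round 2 — (4), derive has_valid_id.
Round 3 — (5), derive has_dependent.
Closure: {age_verified, eligible_subsidy, enrolled_program, has_dependent, has_valid_id, over_18, resident, tax_filed} — 8 facts.

8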